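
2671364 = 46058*58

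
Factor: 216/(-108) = -1*2^1 = -2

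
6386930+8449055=14835985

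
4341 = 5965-1624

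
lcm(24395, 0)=0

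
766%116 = 70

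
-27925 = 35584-63509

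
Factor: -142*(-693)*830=2^2*3^2*5^1*7^1*11^1*71^1*83^1=81676980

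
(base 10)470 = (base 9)572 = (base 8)726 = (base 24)je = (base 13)2a2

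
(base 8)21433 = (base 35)7br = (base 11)6830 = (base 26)d7h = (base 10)8987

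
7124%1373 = 259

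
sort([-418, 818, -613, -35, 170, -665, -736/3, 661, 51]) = [-665, -613, -418, -736/3, -35, 51, 170, 661, 818]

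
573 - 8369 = -7796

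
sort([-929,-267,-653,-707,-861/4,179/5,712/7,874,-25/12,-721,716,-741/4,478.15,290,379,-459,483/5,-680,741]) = [-929,-721,-707,-680,-653,-459,-267,-861/4,-741/4,-25/12,179/5,483/5,712/7,290,379,478.15,716,741,874]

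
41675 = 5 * 8335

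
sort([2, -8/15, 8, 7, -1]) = [-1, -8/15, 2, 7, 8]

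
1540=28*55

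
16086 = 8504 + 7582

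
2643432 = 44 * 60078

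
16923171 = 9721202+7201969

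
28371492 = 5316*5337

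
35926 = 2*17963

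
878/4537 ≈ 0.194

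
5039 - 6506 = -1467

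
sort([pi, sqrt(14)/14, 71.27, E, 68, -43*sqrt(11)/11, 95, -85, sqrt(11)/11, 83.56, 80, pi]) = [-85, -43*sqrt(11)/11, sqrt(14)/14, sqrt(11)/11, E, pi, pi, 68, 71.27, 80, 83.56, 95]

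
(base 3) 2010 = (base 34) 1n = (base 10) 57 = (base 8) 71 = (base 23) 2b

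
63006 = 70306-7300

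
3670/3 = 1223 + 1/3 ≈ 1223.33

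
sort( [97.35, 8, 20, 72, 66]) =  [8, 20, 66, 72, 97.35]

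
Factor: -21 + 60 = 3^1*13^1 = 39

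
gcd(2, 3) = 1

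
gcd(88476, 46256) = 4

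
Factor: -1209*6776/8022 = -1*2^2*11^2*13^1*31^1*191^(-1) = -195052/191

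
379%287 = 92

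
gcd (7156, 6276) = 4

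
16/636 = 4/159 ≈ 0.0252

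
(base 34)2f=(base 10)83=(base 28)2r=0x53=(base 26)35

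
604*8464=5112256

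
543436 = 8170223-7626787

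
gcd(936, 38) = 2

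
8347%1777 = 1239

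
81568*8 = 652544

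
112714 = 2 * 56357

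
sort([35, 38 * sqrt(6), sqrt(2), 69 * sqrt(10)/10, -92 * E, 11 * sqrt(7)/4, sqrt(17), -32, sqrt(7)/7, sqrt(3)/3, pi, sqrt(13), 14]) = [-92 * E, -32, sqrt(7)/7, sqrt(3)/3, sqrt(2), pi, sqrt(13), sqrt(17), 11 * sqrt(7)/4, 14, 69 * sqrt(10)/10, 35, 38 * sqrt(6)]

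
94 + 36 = 130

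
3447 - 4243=-796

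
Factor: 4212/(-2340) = -1 * 3^2 * 5^(-1) = -9/5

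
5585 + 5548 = 11133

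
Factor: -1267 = -1*7^1*181^1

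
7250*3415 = 24758750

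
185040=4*46260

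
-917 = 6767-7684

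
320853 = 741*433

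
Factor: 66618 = 2^1*3^2*3701^1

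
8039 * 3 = 24117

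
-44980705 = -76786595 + 31805890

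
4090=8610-4520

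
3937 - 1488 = 2449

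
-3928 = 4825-8753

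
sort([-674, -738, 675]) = [-738, -674, 675]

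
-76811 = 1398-78209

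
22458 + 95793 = 118251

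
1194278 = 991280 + 202998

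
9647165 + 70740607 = 80387772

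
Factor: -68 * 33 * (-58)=2^3 * 3^1 * 11^1 * 17^1 * 29^1=130152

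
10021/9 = 1113 + 4/9≈1113.44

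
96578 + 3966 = 100544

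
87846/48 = 1830 + 1/8 ≈ 1830.13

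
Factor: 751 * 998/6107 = 2^1 * 31^(-1) * 197^(-1) * 499^1 * 751^1 = 749498/6107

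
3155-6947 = -3792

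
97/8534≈0.0114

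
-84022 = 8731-92753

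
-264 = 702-966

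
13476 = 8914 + 4562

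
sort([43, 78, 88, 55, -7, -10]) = [-10, -7, 43, 55, 78, 88]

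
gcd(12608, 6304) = 6304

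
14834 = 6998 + 7836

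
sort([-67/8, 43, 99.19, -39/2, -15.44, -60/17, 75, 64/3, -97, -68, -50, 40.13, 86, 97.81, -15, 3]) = [-97, -68, -50, -39/2, -15.44, -15, -67/8, -60/17, 3, 64/3, 40.13, 43, 75, 86, 97.81, 99.19]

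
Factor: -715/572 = -1 * 2^(-2) * 5^1 = -5/4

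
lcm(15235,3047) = 15235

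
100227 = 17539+82688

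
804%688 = 116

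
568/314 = 1 + 127/157 ≈ 1.81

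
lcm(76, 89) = 6764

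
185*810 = 149850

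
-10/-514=5/257 ≈ 0.0195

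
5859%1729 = 672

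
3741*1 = 3741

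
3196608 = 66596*48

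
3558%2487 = 1071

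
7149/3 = 2383 = 2383.00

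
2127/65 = 32 + 47/65 ≈ 32.72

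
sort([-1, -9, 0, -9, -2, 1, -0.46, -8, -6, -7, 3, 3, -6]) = [-9, -9, -8, -7, -6, -6, -2, -1, -0.46, 0, 1, 3, 3]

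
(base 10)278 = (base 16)116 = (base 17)g6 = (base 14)15c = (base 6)1142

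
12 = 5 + 7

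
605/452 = 1 + 153/452 ≈ 1.34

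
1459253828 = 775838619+683415209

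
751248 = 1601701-850453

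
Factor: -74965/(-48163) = 5^1*11^1*29^1*47^1*48163^(-1)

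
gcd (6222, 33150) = 102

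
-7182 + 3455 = -3727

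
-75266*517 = -38912522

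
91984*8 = 735872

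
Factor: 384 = 2^7*3^1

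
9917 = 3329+6588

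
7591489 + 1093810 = 8685299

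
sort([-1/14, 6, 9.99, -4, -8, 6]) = [-8, -4, -1/14, 6, 6, 9.99]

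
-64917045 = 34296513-99213558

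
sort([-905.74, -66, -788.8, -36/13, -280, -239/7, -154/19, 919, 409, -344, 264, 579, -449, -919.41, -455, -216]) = [-919.41, -905.74, -788.8, -455, -449, -344, -280, -216, -66, -239/7, -154/19, -36/13, 264, 409, 579, 919]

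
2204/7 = 314 + 6/7 ≈ 314.86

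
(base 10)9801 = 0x2649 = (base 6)113213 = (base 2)10011001001001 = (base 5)303201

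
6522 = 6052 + 470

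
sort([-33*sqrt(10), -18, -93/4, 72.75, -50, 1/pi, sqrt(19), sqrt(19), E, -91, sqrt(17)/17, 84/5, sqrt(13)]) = [-33*sqrt(10), -91, -50, -93/4, -18, sqrt(17)/17, 1/pi, E, sqrt(13), sqrt(19), sqrt(19), 84/5, 72.75]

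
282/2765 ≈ 0.102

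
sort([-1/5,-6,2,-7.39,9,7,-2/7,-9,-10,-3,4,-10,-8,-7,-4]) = [-10,-10,-9,-8,-7.39,-7,-6,-4,-3,-2/7,-1/5,2,4,7,9]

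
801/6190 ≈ 0.129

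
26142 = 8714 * 3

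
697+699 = 1396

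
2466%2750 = 2466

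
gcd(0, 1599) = 1599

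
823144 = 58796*14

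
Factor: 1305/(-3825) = -1 * 5^(-1) * 17^(-1) * 29^1 = -29/85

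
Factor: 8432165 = 5^1*7^2*127^1*271^1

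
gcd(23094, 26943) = 3849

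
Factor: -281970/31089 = -1*2^1*3^1*5^1*13^1*43^(-1) = -390/43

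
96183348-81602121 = 14581227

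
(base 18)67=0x73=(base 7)223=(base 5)430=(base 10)115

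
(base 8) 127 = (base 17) 52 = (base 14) 63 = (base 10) 87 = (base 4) 1113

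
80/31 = 2 + 18/31 ≈ 2.58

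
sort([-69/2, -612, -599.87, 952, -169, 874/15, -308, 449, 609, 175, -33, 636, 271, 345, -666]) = [-666, -612, -599.87, -308, -169, -69/2, -33, 874/15, 175, 271, 345, 449, 609, 636, 952]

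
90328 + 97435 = 187763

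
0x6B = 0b1101011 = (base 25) 47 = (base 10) 107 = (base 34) 35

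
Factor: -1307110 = -1*2^1*5^1*7^1*71^1*263^1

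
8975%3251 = 2473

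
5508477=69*79833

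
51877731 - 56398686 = -4520955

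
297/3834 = 11/142 ≈ 0.0775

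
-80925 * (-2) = 161850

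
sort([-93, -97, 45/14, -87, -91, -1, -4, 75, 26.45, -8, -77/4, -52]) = [-97, -93, -91, -87, -52, -77/4, -8, -4, -1, 45/14, 26.45, 75]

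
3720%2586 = 1134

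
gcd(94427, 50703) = 1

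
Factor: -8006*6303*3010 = -1*2^2*3^1*5^1*7^1*11^1*43^1*191^1*4003^1 = -151890072180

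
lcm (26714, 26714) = 26714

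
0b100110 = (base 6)102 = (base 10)38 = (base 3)1102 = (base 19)20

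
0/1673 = 0 = 0.00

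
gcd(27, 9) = 9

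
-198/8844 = -3/134 ≈ -0.0224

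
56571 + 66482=123053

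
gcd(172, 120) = 4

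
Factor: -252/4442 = -1 * 2^1 * 3^2 * 7^1 * 2221^(-1) = -126/2221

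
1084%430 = 224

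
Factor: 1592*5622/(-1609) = -1*2^4*3^1*199^1*937^1*1609^(-1) = -8950224/1609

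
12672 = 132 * 96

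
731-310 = 421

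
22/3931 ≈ 0.00560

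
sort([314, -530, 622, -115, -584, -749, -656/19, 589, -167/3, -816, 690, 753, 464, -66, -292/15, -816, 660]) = [-816, -816, -749, -584, -530, -115, -66, -167/3, -656/19, -292/15, 314, 464, 589, 622, 660, 690, 753]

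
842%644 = 198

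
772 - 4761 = -3989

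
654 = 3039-2385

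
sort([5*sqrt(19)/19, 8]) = [5*sqrt(19)/19, 8]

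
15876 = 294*54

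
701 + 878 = 1579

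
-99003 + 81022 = -17981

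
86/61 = 1 + 25/61 ≈ 1.41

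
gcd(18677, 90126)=1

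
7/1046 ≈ 0.00669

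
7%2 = 1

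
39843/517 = 77 + 34/517 ≈ 77.07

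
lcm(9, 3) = 9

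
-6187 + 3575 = -2612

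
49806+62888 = 112694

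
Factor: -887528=-1 * 2^3 * 19^1 * 5839^1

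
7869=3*2623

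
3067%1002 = 61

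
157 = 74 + 83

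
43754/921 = 47 + 467/921 ≈ 47.51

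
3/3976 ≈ 0.000755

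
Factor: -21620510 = -1 * 2^1 * 5^1 * 613^1 * 3527^1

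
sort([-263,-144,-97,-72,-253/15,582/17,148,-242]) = [-263,-242,-144,-97,-72,-253/15,582/17,148]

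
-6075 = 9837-15912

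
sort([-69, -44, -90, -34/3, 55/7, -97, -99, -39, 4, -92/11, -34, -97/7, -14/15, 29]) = [-99, -97, -90, -69, -44, -39, -34, -97/7, -34/3, -92/11, -14/15, 4, 55/7, 29]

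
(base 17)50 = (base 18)4d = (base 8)125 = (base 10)85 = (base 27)34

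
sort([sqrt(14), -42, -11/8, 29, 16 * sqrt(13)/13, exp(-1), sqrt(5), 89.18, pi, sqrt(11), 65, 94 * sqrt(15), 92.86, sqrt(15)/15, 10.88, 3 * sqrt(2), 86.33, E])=[-42, -11/8, sqrt(15)/15, exp(-1), sqrt(5), E, pi, sqrt(11), sqrt(14), 3 * sqrt(2), 16 * sqrt(13)/13, 10.88, 29, 65, 86.33, 89.18, 92.86, 94 * sqrt(15)]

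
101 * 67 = 6767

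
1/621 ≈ 0.00161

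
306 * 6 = 1836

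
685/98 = 6 + 97/98 ≈ 6.99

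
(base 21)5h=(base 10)122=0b1111010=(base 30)42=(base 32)3q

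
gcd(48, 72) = 24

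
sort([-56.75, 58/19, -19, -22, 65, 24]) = [-56.75, -22, -19, 58/19, 24, 65]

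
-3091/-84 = 36 + 67/84 ≈ 36.80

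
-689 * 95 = -65455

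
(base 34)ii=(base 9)770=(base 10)630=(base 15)2c0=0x276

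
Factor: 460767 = 3^1*153589^1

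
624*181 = 112944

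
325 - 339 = -14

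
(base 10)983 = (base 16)3d7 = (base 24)1gn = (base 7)2603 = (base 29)14q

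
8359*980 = 8191820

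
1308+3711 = 5019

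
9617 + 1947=11564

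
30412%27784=2628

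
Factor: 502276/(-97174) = -1*2^1*7^(-1)*11^(-1)*199^1 = -398/77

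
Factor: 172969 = 172969^1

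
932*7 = 6524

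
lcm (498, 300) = 24900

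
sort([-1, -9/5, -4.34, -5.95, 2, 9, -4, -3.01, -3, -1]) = [-5.95, -4.34, -4, -3.01, -3, -9/5, -1, -1, 2, 9]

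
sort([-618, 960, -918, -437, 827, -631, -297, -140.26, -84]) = [-918, -631, -618, -437, -297, -140.26, -84, 827, 960]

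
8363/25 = 334 + 13/25 = 334.52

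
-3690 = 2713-6403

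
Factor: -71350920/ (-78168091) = 2^3*3^2*5^1*17^ (-1)*198197^1*4598123^ (-1)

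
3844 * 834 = 3205896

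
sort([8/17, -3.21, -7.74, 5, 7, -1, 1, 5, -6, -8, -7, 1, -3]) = [-8, -7.74, -7, -6, -3.21, -3, -1, 8/17, 1, 1, 5, 5, 7]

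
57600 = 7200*8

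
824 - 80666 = -79842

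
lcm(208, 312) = 624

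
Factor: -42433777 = -1*353^1*120209^1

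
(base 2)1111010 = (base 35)3h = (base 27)4e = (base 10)122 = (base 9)145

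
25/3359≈0.00744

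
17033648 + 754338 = 17787986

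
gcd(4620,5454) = 6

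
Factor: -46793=-1*73^1*641^1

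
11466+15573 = 27039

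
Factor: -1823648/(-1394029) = 2^5*7^(-1)*13^(-1)*15319^(-1)*56989^1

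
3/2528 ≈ 0.00119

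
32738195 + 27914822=60653017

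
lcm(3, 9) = 9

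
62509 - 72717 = -10208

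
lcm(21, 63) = 63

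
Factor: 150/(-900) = -1*2^(-1)*3^(-1) = -1/6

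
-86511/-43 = 2011 + 38/43 ≈ 2011.88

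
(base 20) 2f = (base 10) 55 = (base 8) 67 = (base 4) 313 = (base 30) 1p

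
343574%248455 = 95119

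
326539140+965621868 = 1292161008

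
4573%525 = 373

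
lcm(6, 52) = 156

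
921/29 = 31 + 22/29 ≈ 31.76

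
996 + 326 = 1322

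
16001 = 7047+8954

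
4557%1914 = 729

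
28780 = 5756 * 5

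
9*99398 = 894582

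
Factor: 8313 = 3^1*17^1*163^1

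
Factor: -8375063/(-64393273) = 7^(-1)*1427^1*5869^1*9199039^(-1)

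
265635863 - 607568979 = -341933116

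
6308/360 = 1577/90 ≈ 17.52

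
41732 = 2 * 20866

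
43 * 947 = 40721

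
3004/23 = 130 + 14/23≈130.61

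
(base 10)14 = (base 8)16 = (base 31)e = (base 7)20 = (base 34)e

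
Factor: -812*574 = -1*2^3*7^2*29^1*41^1 = -466088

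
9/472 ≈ 0.0191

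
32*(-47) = -1504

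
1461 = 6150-4689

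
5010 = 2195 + 2815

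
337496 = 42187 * 8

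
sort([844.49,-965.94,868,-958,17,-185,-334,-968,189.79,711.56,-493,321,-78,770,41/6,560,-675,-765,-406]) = [-968,-965.94,-958,-765,-675,-493,-406,-334,-185,-78,41/6,17,189.79,321,560,711.56,770,844.49,868]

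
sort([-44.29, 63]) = [-44.29, 63]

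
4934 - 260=4674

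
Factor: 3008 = 2^6*47^1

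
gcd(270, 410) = 10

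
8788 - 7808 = 980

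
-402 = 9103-9505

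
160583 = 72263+88320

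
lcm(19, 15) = 285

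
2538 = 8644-6106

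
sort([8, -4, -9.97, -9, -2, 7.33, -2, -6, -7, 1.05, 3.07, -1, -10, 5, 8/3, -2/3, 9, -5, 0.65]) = [-10, -9.97, -9, -7, -6, -5, -4, -2, -2, -1, -2/3, 0.65, 1.05, 8/3, 3.07, 5, 7.33, 8, 9]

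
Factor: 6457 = 11^1*587^1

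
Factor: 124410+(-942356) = -1*2^1*43^1*9511^1 = -817946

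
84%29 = 26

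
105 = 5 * 21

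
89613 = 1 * 89613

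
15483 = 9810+5673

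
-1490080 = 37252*(-40) 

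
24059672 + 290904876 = 314964548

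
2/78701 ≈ 0.0000254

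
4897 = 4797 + 100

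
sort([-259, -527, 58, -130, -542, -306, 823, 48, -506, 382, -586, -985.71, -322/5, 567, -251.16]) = [-985.71, -586, -542, -527, -506, -306, -259, -251.16, -130, -322/5, 48, 58, 382, 567, 823]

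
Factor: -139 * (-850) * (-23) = -1 * 2^1 * 5^2 * 17^1 * 23^1 * 139^1 = -2717450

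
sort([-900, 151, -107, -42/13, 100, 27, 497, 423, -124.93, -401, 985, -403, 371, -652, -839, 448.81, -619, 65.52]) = [-900, -839, -652, -619, -403, -401, -124.93, -107, -42/13, 27, 65.52, 100, 151, 371, 423, 448.81, 497, 985]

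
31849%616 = 433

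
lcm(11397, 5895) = 170955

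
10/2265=2/453 ≈ 0.00442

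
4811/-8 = -601 - 3/8 ≈ -601.38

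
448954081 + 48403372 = 497357453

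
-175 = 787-962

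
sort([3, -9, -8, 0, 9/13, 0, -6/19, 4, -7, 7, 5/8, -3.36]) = [-9, -8, -7, -3.36, -6/19, 0, 0, 5/8, 9/13, 3, 4, 7]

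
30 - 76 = -46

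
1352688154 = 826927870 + 525760284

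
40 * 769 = 30760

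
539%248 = 43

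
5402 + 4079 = 9481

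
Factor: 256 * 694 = 2^9 * 347^1 = 177664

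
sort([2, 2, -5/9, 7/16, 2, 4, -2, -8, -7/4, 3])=[-8, -2, -7/4, -5/9, 7/16, 2, 2, 2, 3, 4]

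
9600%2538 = 1986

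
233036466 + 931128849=1164165315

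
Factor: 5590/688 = 2^(-3) * 5^1 * 13^1 = 65/8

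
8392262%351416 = 309694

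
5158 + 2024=7182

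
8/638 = 4/319 ≈ 0.0125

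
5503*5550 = 30541650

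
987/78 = 12 + 17/26 ≈ 12.65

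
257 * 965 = 248005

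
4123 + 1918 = 6041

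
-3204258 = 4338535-7542793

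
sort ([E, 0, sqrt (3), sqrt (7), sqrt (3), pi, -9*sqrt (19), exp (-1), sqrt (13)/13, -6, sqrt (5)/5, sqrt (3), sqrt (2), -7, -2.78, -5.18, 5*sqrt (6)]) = [-9*sqrt (19), -7, -6, -5.18, -2.78, 0, sqrt (13)/13, exp (-1), sqrt (5)/5, sqrt (2), sqrt (3), sqrt (3), sqrt (3), sqrt (7), E, pi, 5*sqrt (6)]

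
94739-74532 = 20207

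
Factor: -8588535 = -1*3^1*5^1*101^1*5669^1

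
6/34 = 3/17 ≈ 0.176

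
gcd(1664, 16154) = 2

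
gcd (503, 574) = 1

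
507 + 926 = 1433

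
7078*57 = 403446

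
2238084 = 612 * 3657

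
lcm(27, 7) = 189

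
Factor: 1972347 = 3^1*13^1*103^1*491^1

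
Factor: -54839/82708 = -1*2^(-2)*23^(-1)*61^1 = -61/92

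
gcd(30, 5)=5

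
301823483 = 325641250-23817767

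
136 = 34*4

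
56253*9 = 506277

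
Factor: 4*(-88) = -1*2^5*11^1 = -352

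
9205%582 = 475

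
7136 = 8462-1326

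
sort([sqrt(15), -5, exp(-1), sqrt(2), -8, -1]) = [-8, -5, -1, exp(-1), sqrt(2), sqrt(15)]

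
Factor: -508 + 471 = -1*37^1 = -37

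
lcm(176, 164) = 7216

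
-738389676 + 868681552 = 130291876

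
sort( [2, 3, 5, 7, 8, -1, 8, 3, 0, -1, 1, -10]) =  [-10, -1, -1, 0, 1, 2, 3, 3, 5, 7, 8, 8]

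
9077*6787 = 61605599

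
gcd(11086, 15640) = 46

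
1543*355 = 547765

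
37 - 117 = -80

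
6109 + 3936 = 10045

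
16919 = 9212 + 7707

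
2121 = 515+1606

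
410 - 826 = -416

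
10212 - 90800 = -80588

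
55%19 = 17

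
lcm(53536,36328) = 1017184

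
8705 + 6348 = 15053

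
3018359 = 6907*437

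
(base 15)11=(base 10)16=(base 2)10000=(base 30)g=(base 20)g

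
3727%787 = 579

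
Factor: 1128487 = 257^1 * 4391^1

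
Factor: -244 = -1 * 2^2 * 61^1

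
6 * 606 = 3636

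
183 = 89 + 94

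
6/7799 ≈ 0.000769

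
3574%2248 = 1326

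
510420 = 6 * 85070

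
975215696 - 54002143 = 921213553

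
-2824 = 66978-69802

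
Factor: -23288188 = -1*2^2*7^1*11^1*75611^1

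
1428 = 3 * 476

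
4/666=2/333 ≈ 0.00601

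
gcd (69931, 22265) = 1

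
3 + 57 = 60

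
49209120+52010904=101220024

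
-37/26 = -1 - 11/26 ≈ -1.42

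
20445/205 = 4089/41 ≈ 99.73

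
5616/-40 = -140 - 2/5 = -140.40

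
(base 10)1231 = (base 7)3406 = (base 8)2317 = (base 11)a1a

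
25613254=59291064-33677810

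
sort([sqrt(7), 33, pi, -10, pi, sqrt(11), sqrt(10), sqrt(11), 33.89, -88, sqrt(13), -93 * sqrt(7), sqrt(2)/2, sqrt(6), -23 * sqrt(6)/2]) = [-93 * sqrt(7), -88, -23 * sqrt(6)/2, -10, sqrt(2)/2, sqrt(6), sqrt(7), pi, pi, sqrt(10), sqrt(11), sqrt(11), sqrt(13), 33, 33.89]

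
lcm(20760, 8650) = 103800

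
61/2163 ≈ 0.0282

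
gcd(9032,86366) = 2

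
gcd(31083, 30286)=797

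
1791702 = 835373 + 956329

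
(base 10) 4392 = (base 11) 3333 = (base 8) 10450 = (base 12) 2660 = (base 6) 32200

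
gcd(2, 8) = 2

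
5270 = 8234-2964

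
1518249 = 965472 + 552777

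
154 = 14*11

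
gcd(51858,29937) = 3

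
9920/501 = 19 + 401/501 ≈ 19.80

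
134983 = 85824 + 49159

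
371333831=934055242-562721411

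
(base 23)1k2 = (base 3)1100201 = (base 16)3df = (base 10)991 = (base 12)6a7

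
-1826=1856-3682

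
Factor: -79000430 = -1*2^1*5^1*7900043^1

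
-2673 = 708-3381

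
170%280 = 170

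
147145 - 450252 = -303107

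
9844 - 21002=-11158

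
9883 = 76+9807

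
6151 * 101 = 621251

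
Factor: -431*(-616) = 2^3*7^1*11^1*431^1 = 265496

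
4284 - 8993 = -4709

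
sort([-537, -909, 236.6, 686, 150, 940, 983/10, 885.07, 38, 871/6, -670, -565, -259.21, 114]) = [-909, -670, -565, -537, -259.21, 38, 983/10, 114, 871/6, 150, 236.6, 686, 885.07, 940]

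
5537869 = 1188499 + 4349370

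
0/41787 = 0 = 0.00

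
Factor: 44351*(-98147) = -1*7^2*2003^1*44351^1 = -4352917597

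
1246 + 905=2151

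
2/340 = 1/170 ≈ 0.00588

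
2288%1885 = 403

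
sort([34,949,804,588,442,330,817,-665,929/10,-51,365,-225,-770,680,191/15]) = [-770,-665,-225,-51,191/15,34,929/10,330,365,442,588,680,804,817,949]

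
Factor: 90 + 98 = 2^2 * 47^1 = 188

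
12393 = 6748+5645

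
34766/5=6953+1/5=6953.20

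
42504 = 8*5313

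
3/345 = 1/115 ≈ 0.00870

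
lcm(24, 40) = 120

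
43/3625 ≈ 0.0119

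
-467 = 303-770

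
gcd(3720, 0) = 3720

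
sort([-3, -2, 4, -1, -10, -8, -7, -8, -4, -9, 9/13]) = [-10, -9, -8, -8, -7, -4, -3, -2, -1, 9/13, 4]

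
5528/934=2764/467 ≈ 5.92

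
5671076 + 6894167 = 12565243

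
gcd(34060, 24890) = 1310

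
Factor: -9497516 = -1*2^2*7^1*431^1*787^1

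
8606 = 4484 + 4122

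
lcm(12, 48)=48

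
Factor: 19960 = 2^3 * 5^1 * 499^1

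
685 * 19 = 13015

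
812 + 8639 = 9451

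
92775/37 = 2507 + 16/37 ≈ 2507.43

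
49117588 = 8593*5716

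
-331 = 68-399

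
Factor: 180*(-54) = -1*2^3*3^5*5^1 = -9720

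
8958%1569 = 1113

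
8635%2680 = 595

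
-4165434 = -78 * 53403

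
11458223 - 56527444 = -45069221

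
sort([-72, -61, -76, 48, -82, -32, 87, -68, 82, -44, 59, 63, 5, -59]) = [-82, -76, -72, -68, -61, -59, -44, -32, 5, 48, 59, 63, 82, 87]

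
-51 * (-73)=3723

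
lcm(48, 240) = 240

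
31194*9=280746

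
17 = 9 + 8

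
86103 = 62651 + 23452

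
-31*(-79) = 2449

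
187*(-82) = -15334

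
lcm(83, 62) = 5146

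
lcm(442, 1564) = 20332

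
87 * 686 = 59682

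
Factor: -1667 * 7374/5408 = -1 * 2^(-4) * 3^1 * 13^(-2) * 1229^1 * 1667^1 = -6146229/2704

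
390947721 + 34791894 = 425739615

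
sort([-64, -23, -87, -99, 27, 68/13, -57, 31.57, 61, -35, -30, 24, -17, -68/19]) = [-99, -87, -64, -57, -35, -30, -23, -17, -68/19, 68/13, 24, 27, 31.57, 61]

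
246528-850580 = -604052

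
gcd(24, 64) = 8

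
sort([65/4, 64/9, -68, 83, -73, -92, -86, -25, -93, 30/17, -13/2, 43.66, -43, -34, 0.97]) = [-93, -92, -86, -73, -68, -43, -34, -25, -13/2, 0.97, 30/17, 64/9, 65/4, 43.66, 83]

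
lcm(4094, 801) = 36846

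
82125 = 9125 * 9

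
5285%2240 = 805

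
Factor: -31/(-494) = 2^(-1) * 13^(-1) * 19^(-1) * 31^1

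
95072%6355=6102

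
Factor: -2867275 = -1 * 5^2 * 114691^1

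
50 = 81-31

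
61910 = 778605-716695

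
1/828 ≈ 0.00121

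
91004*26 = 2366104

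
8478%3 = 0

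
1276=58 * 22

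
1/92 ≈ 0.0109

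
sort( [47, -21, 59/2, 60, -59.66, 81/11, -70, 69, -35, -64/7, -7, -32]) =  [-70, -59.66, -35, -32, -21, -64/7, -7, 81/11, 59/2, 47, 60, 69]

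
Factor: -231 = -1 * 3^1 * 7^1 * 11^1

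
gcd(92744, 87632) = 8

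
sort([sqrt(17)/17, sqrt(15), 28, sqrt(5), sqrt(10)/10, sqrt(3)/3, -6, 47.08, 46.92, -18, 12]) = [-18, -6, sqrt(17)/17, sqrt(10)/10, sqrt(3)/3, sqrt(5), sqrt(15), 12, 28, 46.92, 47.08]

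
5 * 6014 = 30070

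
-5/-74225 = 1/14845 ≈ 0.0000674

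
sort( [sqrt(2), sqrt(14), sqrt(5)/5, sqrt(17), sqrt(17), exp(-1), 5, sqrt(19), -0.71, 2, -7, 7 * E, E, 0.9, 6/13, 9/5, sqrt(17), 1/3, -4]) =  [-7, -4, -0.71, 1/3, exp(-1), sqrt(5)/5, 6/13, 0.9, sqrt(2), 9/5, 2, E, sqrt(14), sqrt(17), sqrt(17), sqrt(17), sqrt(19), 5, 7 * E]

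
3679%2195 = 1484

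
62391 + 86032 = 148423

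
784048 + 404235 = 1188283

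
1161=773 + 388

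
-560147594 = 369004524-929152118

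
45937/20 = 2296 + 17/20 = 2296.85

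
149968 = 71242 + 78726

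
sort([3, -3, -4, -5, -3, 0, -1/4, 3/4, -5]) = [-5, -5, -4, -3, -3, -1/4, 0, 3/4, 3]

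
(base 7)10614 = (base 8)5222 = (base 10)2706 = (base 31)2p9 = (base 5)41311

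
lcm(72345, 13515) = 1229865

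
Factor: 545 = 5^1*109^1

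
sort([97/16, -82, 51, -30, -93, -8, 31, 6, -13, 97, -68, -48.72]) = [-93, -82, -68, -48.72, -30, -13, -8, 6, 97/16, 31, 51, 97]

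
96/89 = 1 + 7/89 ≈ 1.08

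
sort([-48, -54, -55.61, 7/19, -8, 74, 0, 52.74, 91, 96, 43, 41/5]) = [-55.61, -54, -48, -8, 0, 7/19, 41/5, 43, 52.74, 74, 91, 96]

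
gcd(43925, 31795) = 5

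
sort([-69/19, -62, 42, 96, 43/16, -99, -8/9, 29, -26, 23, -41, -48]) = [-99, -62, -48, -41, -26, -69/19, -8/9, 43/16, 23, 29, 42, 96]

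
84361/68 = 1240 + 41/68 ≈ 1240.60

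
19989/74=270+9/74 ≈ 270.12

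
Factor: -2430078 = -1*2^1*3^1*7^1*57859^1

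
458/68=6 + 25/34≈6.74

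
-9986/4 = -4993/2 = -2496.50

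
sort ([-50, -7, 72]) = [-50, -7, 72]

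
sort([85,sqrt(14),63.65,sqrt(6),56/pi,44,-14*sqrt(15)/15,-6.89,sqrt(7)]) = [-6.89,-14*sqrt(15)/15,sqrt(6),sqrt(7),sqrt(14),56/pi,44,63.65,85]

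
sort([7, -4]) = [-4, 7]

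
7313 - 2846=4467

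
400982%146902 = 107178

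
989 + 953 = 1942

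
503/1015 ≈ 0.496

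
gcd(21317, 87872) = 1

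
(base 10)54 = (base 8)66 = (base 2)110110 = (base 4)312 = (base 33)1l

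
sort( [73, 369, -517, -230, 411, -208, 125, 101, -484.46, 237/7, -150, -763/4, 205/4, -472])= [-517, -484.46, -472, -230, -208, -763/4, -150, 237/7, 205/4, 73, 101, 125, 369, 411]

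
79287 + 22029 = 101316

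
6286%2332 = 1622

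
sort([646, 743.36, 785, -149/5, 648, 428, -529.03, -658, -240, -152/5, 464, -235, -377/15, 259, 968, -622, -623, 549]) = [-658, -623, -622, -529.03, -240, -235, -152/5, -149/5, -377/15, 259, 428, 464, 549, 646, 648, 743.36, 785, 968]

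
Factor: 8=2^3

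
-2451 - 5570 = -8021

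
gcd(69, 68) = 1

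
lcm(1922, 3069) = 190278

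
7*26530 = 185710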